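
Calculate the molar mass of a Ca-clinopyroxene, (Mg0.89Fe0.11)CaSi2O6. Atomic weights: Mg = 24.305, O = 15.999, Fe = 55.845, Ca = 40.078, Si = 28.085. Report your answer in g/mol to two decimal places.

220.02 g/mol

The formula mass is the sum 0.89(24.305) + 0.11(55.845) + 1(40.078) + 2(28.085) + 6(15.999).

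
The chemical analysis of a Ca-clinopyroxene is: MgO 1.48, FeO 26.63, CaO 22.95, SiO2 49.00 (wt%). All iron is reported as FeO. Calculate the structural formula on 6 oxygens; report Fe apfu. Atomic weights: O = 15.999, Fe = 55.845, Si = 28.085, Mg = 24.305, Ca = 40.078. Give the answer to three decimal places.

MgO (M=40.304): mol = 0.03672; Mg = 0.03672, O = 0.03672.
FeO (M=71.844): mol = 0.37066; Fe = 0.37066, O = 0.37066.
CaO (M=56.077): mol = 0.40926; Ca = 0.40926, O = 0.40926.
SiO2 (M=60.083): mol = 0.81554; Si = 0.81554, O = 1.63108.
ΣO = 2.44772; factor = 6/ΣO = 2.45126.
Fe apfu = 0.37066 × 2.45126 = 0.909.

0.909 Fe apfu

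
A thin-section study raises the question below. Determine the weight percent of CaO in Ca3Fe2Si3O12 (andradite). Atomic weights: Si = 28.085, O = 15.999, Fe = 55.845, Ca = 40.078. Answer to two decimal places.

33.11 wt%

Molar mass of Ca3Fe2Si3O12 = 3*40.078 + 2*55.845 + 3*28.085 + 12*15.999 = 508.167 g/mol.
Each formula unit contains 3 Ca, equivalent to 3/1 = 3.0000 mol CaO.
M(CaO) = 1×40.078 + 1×15.999 = 56.077 g/mol.
Mass of CaO per formula unit = 3.0000 × 56.077 = 168.231 g.
CaO wt% = 168.231 / 508.167 × 100 = 33.11%.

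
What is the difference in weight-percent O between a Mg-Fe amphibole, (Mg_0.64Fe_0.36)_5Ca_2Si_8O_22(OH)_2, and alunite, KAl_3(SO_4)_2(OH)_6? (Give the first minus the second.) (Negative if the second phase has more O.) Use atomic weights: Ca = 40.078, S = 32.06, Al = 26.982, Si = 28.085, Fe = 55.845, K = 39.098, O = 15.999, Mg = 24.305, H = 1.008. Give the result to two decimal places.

First mineral: 383.976 g O in 869.125 g formula = 44.18 wt% O.
Second mineral: 223.986 g O in 414.198 g formula = 54.08 wt% O.
44.18% − 54.08% gives a difference of -9.90 percentage points.

-9.90 percentage points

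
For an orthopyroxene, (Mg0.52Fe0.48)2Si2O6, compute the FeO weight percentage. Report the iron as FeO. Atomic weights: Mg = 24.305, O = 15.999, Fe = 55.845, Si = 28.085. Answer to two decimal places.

Molar mass of (Mg0.52Fe0.48)2Si2O6 = 1.04·24.305 + 0.96·55.845 + 2·28.085 + 6·15.999 = 231.052 g/mol.
Each formula unit contains 0.96 Fe, equivalent to 0.96/1 = 0.9600 mol FeO.
M(FeO) = 1×55.845 + 1×15.999 = 71.844 g/mol.
Mass of FeO per formula unit = 0.9600 × 71.844 = 68.970 g.
FeO wt% = 68.970 / 231.052 × 100 = 29.85%.

29.85 wt%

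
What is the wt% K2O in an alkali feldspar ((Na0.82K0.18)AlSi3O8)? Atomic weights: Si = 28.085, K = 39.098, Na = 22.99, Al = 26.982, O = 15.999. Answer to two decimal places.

M((Na0.82K0.18)AlSi3O8) = 265.118 g/mol; M(K2O) = 94.195 g/mol.
Moles K2O per formula unit = 0.18 K ÷ 2 = 0.0900.
K2O fraction = (0.0900 × 94.195) / 265.118 = 8.478/265.118 = 0.0320.

3.20 wt%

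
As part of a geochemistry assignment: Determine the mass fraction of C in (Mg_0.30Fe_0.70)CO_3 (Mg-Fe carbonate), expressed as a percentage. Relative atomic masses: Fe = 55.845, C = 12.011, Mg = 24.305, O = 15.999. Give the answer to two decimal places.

11.29 wt%

M((Mg_0.30Fe_0.70)CO_3) = 106.391 g/mol.
C contributes 1 × 12.011 = 12.011 g per mole.
12.011/106.391 = 0.1129 → 11.29%.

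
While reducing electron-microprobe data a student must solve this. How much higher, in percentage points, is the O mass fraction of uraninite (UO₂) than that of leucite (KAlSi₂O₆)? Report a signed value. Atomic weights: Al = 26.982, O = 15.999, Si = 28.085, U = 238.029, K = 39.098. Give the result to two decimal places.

-32.13 percentage points

First mineral: 31.998 g O in 270.027 g formula = 11.85 wt% O.
Second mineral: 95.994 g O in 218.244 g formula = 43.98 wt% O.
11.85% − 43.98% gives a difference of -32.13 percentage points.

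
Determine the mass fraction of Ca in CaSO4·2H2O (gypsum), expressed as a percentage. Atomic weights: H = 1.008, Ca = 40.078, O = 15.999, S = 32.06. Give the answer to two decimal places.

M(CaSO4·2H2O) = 172.164 g/mol.
Ca contributes 1 × 40.078 = 40.078 g per mole.
40.078/172.164 = 0.2328 → 23.28%.

23.28 weight percent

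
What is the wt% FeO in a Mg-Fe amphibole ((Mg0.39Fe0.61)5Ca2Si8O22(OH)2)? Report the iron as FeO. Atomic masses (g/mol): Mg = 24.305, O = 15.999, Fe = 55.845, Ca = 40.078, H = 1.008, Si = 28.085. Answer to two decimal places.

24.12 wt%

Formula mass = 908.550 g/mol.
3.05 Fe → 3.0500 mol FeO per formula unit; M(FeO) = 71.844, so FeO mass = 219.124 g.
219.124/908.550 × 100 = 24.12 wt%.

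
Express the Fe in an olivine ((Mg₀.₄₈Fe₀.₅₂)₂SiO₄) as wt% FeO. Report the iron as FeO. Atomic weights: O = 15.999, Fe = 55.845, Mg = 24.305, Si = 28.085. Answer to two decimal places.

Molar mass of (Mg₀.₄₈Fe₀.₅₂)₂SiO₄ = 0.96×24.305 + 1.04×55.845 + 1×28.085 + 4×15.999 = 173.493 g/mol.
Each formula unit contains 1.04 Fe, equivalent to 1.04/1 = 1.0400 mol FeO.
M(FeO) = 1×55.845 + 1×15.999 = 71.844 g/mol.
Mass of FeO per formula unit = 1.0400 × 71.844 = 74.718 g.
FeO wt% = 74.718 / 173.493 × 100 = 43.07%.

43.07 wt%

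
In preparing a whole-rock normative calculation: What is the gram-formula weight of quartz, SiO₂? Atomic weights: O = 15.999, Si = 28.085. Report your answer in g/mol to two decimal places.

Si: 1 × 28.085 = 28.0850
O: 2 × 15.999 = 31.9980
Summing the contributions gives the formula mass.

60.08 g/mol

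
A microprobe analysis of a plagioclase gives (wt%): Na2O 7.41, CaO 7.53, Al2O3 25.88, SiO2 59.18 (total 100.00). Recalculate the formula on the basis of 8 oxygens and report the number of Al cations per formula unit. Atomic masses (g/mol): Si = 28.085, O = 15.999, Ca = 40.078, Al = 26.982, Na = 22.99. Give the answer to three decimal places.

1.360 Al apfu

7.41 wt% Na2O ÷ 61.979 g/mol = 0.11956 mol, giving 0.23912 Na and 0.11956 O.
7.53 wt% CaO ÷ 56.077 g/mol = 0.13428 mol, giving 0.13428 Ca and 0.13428 O.
25.88 wt% Al2O3 ÷ 101.961 g/mol = 0.25382 mol, giving 0.50764 Al and 0.76146 O.
59.18 wt% SiO2 ÷ 60.083 g/mol = 0.98497 mol, giving 0.98497 Si and 1.96994 O.
Oxygen sums to 2.98524; scaling by 8/2.98524 = 2.67985 puts the formula on 8 O.
Al: 0.50764 × 2.67985 = 1.360 atoms per formula unit.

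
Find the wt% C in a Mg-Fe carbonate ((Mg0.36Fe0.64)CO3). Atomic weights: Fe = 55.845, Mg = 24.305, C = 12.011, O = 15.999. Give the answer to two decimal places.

11.49 wt%

Molar mass of (Mg0.36Fe0.64)CO3: 0.36*24.305 + 0.64*55.845 + 1*12.011 + 3*15.999 = 104.499 g/mol.
Mass of C per formula unit: 1 × 12.011 = 12.011 g.
Weight fraction C = 12.011 / 104.499 = 0.1149.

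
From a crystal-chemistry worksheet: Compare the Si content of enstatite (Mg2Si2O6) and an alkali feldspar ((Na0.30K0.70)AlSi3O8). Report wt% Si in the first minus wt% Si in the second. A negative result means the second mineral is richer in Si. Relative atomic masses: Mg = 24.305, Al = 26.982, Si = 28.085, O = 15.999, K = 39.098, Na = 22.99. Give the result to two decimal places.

M(Mg2Si2O6) = 200.774 g/mol, so wt% Si = 56.170/200.774 × 100 = 27.98%.
M((Na0.30K0.70)AlSi3O8) = 273.495 g/mol, so wt% Si = 84.255/273.495 × 100 = 30.81%.
27.98 − 30.81 = -2.83 pp.

-2.83 percentage points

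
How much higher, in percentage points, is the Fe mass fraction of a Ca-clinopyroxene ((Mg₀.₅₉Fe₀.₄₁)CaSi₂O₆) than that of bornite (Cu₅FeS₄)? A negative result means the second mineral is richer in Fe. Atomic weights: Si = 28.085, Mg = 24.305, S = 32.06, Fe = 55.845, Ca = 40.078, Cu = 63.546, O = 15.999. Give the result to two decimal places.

Fe in (Mg₀.₅₉Fe₀.₄₁)CaSi₂O₆: molar mass 229.478 g/mol; 0.41×55.845 = 22.896 g → 9.98 wt%.
Fe in Cu₅FeS₄: molar mass 501.815 g/mol; 1×55.845 = 55.845 g → 11.13 wt%.
Difference = 9.98 − 11.13 = -1.15 percentage points.

-1.15 percentage points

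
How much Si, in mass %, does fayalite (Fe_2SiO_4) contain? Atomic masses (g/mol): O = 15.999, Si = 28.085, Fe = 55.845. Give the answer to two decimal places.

13.78 mass %

M(Fe_2SiO_4) = 203.771 g/mol.
Si contributes 1 × 28.085 = 28.085 g per mole.
28.085/203.771 = 0.1378 → 13.78%.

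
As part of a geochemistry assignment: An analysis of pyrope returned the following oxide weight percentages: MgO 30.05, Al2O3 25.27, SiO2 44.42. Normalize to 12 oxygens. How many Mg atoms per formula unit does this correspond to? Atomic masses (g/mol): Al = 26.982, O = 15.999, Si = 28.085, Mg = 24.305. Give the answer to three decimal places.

3.015 Mg apfu

MgO (M=40.304): mol = 0.74558; Mg = 0.74558, O = 0.74558.
Al2O3 (M=101.961): mol = 0.24784; Al = 0.49568, O = 0.74352.
SiO2 (M=60.083): mol = 0.73931; Si = 0.73931, O = 1.47862.
ΣO = 2.96772; factor = 12/ΣO = 4.04351.
Mg apfu = 0.74558 × 4.04351 = 3.015.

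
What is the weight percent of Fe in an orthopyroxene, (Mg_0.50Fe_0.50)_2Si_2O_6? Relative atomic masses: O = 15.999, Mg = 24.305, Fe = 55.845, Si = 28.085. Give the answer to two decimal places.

24.04 wt%

M((Mg_0.50Fe_0.50)_2Si_2O_6) = 232.314 g/mol.
Fe contributes 1 × 55.845 = 55.845 g per mole.
55.845/232.314 = 0.2404 → 24.04%.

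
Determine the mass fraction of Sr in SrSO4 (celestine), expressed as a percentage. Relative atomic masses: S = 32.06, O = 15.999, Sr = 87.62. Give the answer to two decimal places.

Formula mass = 1·87.62 + 1·32.06 + 4·15.999 = 183.676 g/mol, of which 87.620 g is Sr.
So Sr makes up 87.620/183.676 = 0.4770 of the mass, i.e. 47.70%.

47.70 mass %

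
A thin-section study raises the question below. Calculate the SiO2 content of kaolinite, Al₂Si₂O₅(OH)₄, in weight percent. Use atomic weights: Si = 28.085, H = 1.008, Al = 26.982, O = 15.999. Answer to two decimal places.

46.55 wt%

M(Al₂Si₂O₅(OH)₄) = 258.157 g/mol; M(SiO2) = 60.083 g/mol.
Moles SiO2 per formula unit = 2 Si ÷ 1 = 2.0000.
SiO2 fraction = (2.0000 × 60.083) / 258.157 = 120.166/258.157 = 0.4655.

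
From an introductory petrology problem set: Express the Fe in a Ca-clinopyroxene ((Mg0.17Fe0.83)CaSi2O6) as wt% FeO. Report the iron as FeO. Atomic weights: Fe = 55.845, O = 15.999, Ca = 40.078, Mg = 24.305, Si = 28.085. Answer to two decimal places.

24.57 wt%

Formula mass = 242.725 g/mol.
0.83 Fe → 0.8300 mol FeO per formula unit; M(FeO) = 71.844, so FeO mass = 59.631 g.
59.631/242.725 × 100 = 24.57 wt%.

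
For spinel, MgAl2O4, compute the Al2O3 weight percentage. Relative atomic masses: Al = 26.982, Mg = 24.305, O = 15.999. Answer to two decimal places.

71.67 wt%

Molar mass of MgAl2O4 = 1·24.305 + 2·26.982 + 4·15.999 = 142.265 g/mol.
Each formula unit contains 2 Al, equivalent to 2/2 = 1.0000 mol Al2O3.
M(Al2O3) = 2×26.982 + 3×15.999 = 101.961 g/mol.
Mass of Al2O3 per formula unit = 1.0000 × 101.961 = 101.961 g.
Al2O3 wt% = 101.961 / 142.265 × 100 = 71.67%.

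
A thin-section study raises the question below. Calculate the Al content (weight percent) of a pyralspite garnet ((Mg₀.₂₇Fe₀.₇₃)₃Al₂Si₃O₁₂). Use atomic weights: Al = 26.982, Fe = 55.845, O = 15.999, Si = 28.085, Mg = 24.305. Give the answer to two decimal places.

Molar mass of (Mg₀.₂₇Fe₀.₇₃)₃Al₂Si₃O₁₂: 0.81·24.305 + 2.19·55.845 + 2·26.982 + 3·28.085 + 12·15.999 = 472.195 g/mol.
Mass of Al per formula unit: 2 × 26.982 = 53.964 g.
Weight fraction Al = 53.964 / 472.195 = 0.1143.

11.43 weight percent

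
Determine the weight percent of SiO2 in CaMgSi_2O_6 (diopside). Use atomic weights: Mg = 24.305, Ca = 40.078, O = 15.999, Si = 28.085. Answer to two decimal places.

55.49 wt%

Formula mass = 216.547 g/mol.
2 Si → 2.0000 mol SiO2 per formula unit; M(SiO2) = 60.083, so SiO2 mass = 120.166 g.
120.166/216.547 × 100 = 55.49 wt%.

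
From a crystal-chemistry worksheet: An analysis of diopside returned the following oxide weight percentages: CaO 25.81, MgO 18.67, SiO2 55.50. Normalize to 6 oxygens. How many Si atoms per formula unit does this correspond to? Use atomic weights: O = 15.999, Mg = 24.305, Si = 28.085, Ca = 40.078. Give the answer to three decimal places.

2.000 Si apfu

CaO: 25.81/56.077 = 0.46026 mol → 0.46026 mol Ca, 0.46026 mol O.
MgO: 18.67/40.304 = 0.46323 mol → 0.46323 mol Mg, 0.46323 mol O.
SiO2: 55.50/60.083 = 0.92372 mol → 0.92372 mol Si, 1.84744 mol O.
Total oxygen = 2.77093 mol. Normalization factor = 6/2.77093 = 2.16534.
Si per 6 O = 0.92372 × 2.16534 = 2.000.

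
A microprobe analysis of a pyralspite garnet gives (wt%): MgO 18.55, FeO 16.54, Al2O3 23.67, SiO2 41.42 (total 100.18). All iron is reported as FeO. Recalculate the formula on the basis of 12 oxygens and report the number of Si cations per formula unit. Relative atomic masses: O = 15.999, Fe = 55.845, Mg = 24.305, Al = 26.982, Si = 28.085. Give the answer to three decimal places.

2.991 Si apfu

MgO: 18.55/40.304 = 0.46025 mol → 0.46025 mol Mg, 0.46025 mol O.
FeO: 16.54/71.844 = 0.23022 mol → 0.23022 mol Fe, 0.23022 mol O.
Al2O3: 23.67/101.961 = 0.23215 mol → 0.46430 mol Al, 0.69645 mol O.
SiO2: 41.42/60.083 = 0.68938 mol → 0.68938 mol Si, 1.37876 mol O.
Total oxygen = 2.76568 mol. Normalization factor = 12/2.76568 = 4.33890.
Si per 12 O = 0.68938 × 4.33890 = 2.991.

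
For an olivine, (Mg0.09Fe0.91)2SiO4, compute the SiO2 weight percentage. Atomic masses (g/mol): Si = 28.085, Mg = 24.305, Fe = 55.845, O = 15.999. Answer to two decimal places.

Formula mass = 198.094 g/mol.
1 Si → 1.0000 mol SiO2 per formula unit; M(SiO2) = 60.083, so SiO2 mass = 60.083 g.
60.083/198.094 × 100 = 30.33 wt%.

30.33 wt%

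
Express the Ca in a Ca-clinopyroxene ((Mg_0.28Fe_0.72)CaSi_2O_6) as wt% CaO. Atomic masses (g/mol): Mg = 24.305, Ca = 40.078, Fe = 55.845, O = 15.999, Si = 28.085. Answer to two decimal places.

M((Mg_0.28Fe_0.72)CaSi_2O_6) = 239.256 g/mol; M(CaO) = 56.077 g/mol.
Moles CaO per formula unit = 1 Ca ÷ 1 = 1.0000.
CaO fraction = (1.0000 × 56.077) / 239.256 = 56.077/239.256 = 0.2344.

23.44 wt%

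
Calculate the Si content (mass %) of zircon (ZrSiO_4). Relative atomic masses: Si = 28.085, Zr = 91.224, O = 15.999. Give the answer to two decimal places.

Formula mass = 1·91.224 + 1·28.085 + 4·15.999 = 183.305 g/mol, of which 28.085 g is Si.
So Si makes up 28.085/183.305 = 0.1532 of the mass, i.e. 15.32%.

15.32 mass %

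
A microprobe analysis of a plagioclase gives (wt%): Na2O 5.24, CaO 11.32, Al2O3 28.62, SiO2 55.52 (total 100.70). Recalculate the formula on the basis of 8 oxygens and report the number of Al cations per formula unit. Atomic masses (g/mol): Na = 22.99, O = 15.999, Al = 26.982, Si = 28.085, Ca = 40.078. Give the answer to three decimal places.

1.509 Al apfu

Na2O: 5.24/61.979 = 0.08454 mol → 0.16908 mol Na, 0.08454 mol O.
CaO: 11.32/56.077 = 0.20187 mol → 0.20187 mol Ca, 0.20187 mol O.
Al2O3: 28.62/101.961 = 0.28070 mol → 0.56140 mol Al, 0.84210 mol O.
SiO2: 55.52/60.083 = 0.92406 mol → 0.92406 mol Si, 1.84812 mol O.
Total oxygen = 2.97663 mol. Normalization factor = 8/2.97663 = 2.68760.
Al per 8 O = 0.56140 × 2.68760 = 1.509.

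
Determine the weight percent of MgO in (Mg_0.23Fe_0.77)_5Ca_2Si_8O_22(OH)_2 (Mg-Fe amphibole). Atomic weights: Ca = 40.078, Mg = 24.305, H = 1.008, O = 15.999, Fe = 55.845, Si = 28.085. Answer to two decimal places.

4.96 wt%

M((Mg_0.23Fe_0.77)_5Ca_2Si_8O_22(OH)_2) = 933.782 g/mol; M(MgO) = 40.304 g/mol.
Moles MgO per formula unit = 1.15 Mg ÷ 1 = 1.1500.
MgO fraction = (1.1500 × 40.304) / 933.782 = 46.350/933.782 = 0.0496.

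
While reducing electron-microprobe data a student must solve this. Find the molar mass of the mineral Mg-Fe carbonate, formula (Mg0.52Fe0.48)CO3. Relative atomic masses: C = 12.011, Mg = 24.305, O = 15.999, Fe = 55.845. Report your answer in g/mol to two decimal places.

99.45 g/mol

M = 0.52(24.305) + 0.48(55.845) + 1(12.011) + 3(15.999)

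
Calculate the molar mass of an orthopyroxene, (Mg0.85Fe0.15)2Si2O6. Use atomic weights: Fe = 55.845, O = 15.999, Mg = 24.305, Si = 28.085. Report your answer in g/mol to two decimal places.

210.24 g/mol

Mg: 1.70 × 24.305 = 41.3185
Fe: 0.30 × 55.845 = 16.7535
Si: 2 × 28.085 = 56.1700
O: 6 × 15.999 = 95.9940
Summing the contributions gives the formula mass.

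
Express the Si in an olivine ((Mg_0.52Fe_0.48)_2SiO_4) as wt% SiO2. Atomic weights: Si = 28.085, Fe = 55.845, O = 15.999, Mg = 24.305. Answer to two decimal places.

35.14 wt%

M((Mg_0.52Fe_0.48)_2SiO_4) = 170.969 g/mol; M(SiO2) = 60.083 g/mol.
Moles SiO2 per formula unit = 1 Si ÷ 1 = 1.0000.
SiO2 fraction = (1.0000 × 60.083) / 170.969 = 60.083/170.969 = 0.3514.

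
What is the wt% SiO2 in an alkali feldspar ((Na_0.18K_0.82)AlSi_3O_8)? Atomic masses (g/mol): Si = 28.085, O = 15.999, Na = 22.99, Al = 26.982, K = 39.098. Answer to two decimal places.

65.44 wt%

Formula mass = 275.428 g/mol.
3 Si → 3.0000 mol SiO2 per formula unit; M(SiO2) = 60.083, so SiO2 mass = 180.249 g.
180.249/275.428 × 100 = 65.44 wt%.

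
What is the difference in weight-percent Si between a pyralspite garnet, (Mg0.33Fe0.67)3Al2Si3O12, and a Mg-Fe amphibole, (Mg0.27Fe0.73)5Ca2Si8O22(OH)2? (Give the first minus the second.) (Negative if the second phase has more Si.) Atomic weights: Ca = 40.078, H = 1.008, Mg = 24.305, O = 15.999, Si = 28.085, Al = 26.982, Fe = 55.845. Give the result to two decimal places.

-6.16 percentage points

M((Mg0.33Fe0.67)3Al2Si3O12) = 466.517 g/mol, so wt% Si = 84.255/466.517 × 100 = 18.06%.
M((Mg0.27Fe0.73)5Ca2Si8O22(OH)2) = 927.474 g/mol, so wt% Si = 224.680/927.474 × 100 = 24.22%.
18.06 − 24.22 = -6.16 pp.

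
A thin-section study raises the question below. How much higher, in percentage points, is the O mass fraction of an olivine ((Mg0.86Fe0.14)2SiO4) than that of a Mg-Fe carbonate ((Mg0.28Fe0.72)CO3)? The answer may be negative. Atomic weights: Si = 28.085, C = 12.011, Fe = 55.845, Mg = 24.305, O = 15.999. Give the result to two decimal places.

M((Mg0.86Fe0.14)2SiO4) = 149.522 g/mol, so wt% O = 63.996/149.522 × 100 = 42.80%.
M((Mg0.28Fe0.72)CO3) = 107.022 g/mol, so wt% O = 47.997/107.022 × 100 = 44.85%.
42.80 − 44.85 = -2.05 pp.

-2.05 percentage points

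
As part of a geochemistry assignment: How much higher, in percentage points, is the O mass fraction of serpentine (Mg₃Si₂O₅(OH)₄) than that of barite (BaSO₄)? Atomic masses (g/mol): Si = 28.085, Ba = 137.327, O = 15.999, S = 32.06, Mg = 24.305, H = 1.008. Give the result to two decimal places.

O in Mg₃Si₂O₅(OH)₄: molar mass 277.108 g/mol; 9×15.999 = 143.991 g → 51.96 wt%.
O in BaSO₄: molar mass 233.383 g/mol; 4×15.999 = 63.996 g → 27.42 wt%.
Difference = 51.96 − 27.42 = 24.54 percentage points.

24.54 percentage points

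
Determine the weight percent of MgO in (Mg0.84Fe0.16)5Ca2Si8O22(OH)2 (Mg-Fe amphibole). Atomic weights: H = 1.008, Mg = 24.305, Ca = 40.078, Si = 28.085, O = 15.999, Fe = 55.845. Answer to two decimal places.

20.21 wt%

Formula mass = 837.585 g/mol.
4.20 Mg → 4.2000 mol MgO per formula unit; M(MgO) = 40.304, so MgO mass = 169.277 g.
169.277/837.585 × 100 = 20.21 wt%.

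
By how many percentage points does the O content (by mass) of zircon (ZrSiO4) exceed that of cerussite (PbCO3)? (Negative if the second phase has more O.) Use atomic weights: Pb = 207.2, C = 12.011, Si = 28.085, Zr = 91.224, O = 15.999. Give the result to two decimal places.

16.95 percentage points

First mineral: 63.996 g O in 183.305 g formula = 34.91 wt% O.
Second mineral: 47.997 g O in 267.208 g formula = 17.96 wt% O.
34.91% − 17.96% gives a difference of 16.95 percentage points.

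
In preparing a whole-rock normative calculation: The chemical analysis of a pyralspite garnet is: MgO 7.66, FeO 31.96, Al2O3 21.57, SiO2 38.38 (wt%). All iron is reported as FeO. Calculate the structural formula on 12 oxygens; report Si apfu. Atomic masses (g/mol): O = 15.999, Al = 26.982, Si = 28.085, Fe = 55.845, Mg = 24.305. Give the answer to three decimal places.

MgO (M=40.304): mol = 0.19006; Mg = 0.19006, O = 0.19006.
FeO (M=71.844): mol = 0.44485; Fe = 0.44485, O = 0.44485.
Al2O3 (M=101.961): mol = 0.21155; Al = 0.42310, O = 0.63465.
SiO2 (M=60.083): mol = 0.63878; Si = 0.63878, O = 1.27756.
ΣO = 2.54712; factor = 12/ΣO = 4.71120.
Si apfu = 0.63878 × 4.71120 = 3.009.

3.009 Si apfu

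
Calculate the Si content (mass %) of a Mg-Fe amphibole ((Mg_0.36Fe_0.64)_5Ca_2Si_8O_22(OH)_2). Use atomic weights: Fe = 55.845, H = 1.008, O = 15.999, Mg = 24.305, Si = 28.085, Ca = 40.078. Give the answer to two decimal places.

M((Mg_0.36Fe_0.64)_5Ca_2Si_8O_22(OH)_2) = 913.281 g/mol.
Si contributes 8 × 28.085 = 224.680 g per mole.
224.680/913.281 = 0.2460 → 24.60%.

24.60 mass %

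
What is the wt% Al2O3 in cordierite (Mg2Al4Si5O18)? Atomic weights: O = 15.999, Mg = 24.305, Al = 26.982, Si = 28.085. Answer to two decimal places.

M(Mg2Al4Si5O18) = 584.945 g/mol; M(Al2O3) = 101.961 g/mol.
Moles Al2O3 per formula unit = 4 Al ÷ 2 = 2.0000.
Al2O3 fraction = (2.0000 × 101.961) / 584.945 = 203.922/584.945 = 0.3486.

34.86 wt%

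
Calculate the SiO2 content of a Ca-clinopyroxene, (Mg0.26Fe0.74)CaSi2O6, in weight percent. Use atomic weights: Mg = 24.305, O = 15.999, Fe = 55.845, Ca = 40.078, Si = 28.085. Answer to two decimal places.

M((Mg0.26Fe0.74)CaSi2O6) = 239.887 g/mol; M(SiO2) = 60.083 g/mol.
Moles SiO2 per formula unit = 2 Si ÷ 1 = 2.0000.
SiO2 fraction = (2.0000 × 60.083) / 239.887 = 120.166/239.887 = 0.5009.

50.09 wt%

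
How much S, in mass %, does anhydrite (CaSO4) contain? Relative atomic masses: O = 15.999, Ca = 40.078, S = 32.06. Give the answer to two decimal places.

23.55 mass %

M(CaSO4) = 136.134 g/mol.
S contributes 1 × 32.06 = 32.060 g per mole.
32.060/136.134 = 0.2355 → 23.55%.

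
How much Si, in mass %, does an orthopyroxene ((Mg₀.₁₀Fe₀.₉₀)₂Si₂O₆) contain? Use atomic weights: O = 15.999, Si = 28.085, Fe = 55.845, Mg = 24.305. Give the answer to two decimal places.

Formula mass = 0.20·24.305 + 1.80·55.845 + 2·28.085 + 6·15.999 = 257.546 g/mol, of which 56.170 g is Si.
So Si makes up 56.170/257.546 = 0.2181 of the mass, i.e. 21.81%.

21.81 mass %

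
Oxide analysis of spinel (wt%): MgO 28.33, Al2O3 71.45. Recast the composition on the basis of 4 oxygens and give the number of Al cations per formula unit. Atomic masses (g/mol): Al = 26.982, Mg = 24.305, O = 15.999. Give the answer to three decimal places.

1.998 Al apfu

28.33 wt% MgO ÷ 40.304 g/mol = 0.70291 mol, giving 0.70291 Mg and 0.70291 O.
71.45 wt% Al2O3 ÷ 101.961 g/mol = 0.70076 mol, giving 1.40152 Al and 2.10228 O.
Oxygen sums to 2.80519; scaling by 4/2.80519 = 1.42593 puts the formula on 4 O.
Al: 1.40152 × 1.42593 = 1.998 atoms per formula unit.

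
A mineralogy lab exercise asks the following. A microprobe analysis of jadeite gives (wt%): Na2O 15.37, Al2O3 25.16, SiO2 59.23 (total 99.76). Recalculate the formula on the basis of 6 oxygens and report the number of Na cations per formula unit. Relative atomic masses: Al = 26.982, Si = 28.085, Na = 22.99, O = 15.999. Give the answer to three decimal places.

Na2O: 15.37/61.979 = 0.24799 mol → 0.49598 mol Na, 0.24799 mol O.
Al2O3: 25.16/101.961 = 0.24676 mol → 0.49352 mol Al, 0.74028 mol O.
SiO2: 59.23/60.083 = 0.98580 mol → 0.98580 mol Si, 1.97160 mol O.
Total oxygen = 2.95987 mol. Normalization factor = 6/2.95987 = 2.02712.
Na per 6 O = 0.49598 × 2.02712 = 1.005.

1.005 Na apfu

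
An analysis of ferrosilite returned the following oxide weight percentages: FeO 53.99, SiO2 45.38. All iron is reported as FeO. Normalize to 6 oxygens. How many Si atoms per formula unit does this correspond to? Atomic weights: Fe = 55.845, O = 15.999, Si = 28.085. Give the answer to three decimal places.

2.003 Si apfu

FeO (M=71.844): mol = 0.75149; Fe = 0.75149, O = 0.75149.
SiO2 (M=60.083): mol = 0.75529; Si = 0.75529, O = 1.51058.
ΣO = 2.26207; factor = 6/ΣO = 2.65244.
Si apfu = 0.75529 × 2.65244 = 2.003.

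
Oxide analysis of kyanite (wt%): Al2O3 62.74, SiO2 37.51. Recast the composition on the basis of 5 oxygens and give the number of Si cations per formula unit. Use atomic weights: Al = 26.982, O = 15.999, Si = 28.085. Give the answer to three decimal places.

1.009 Si apfu

Al2O3 (M=101.961): mol = 0.61533; Al = 1.23066, O = 1.84599.
SiO2 (M=60.083): mol = 0.62430; Si = 0.62430, O = 1.24860.
ΣO = 3.09459; factor = 5/ΣO = 1.61572.
Si apfu = 0.62430 × 1.61572 = 1.009.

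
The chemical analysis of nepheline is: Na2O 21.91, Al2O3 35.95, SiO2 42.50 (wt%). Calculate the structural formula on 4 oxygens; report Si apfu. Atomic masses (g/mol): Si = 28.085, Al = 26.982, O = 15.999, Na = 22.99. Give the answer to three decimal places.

Na2O (M=61.979): mol = 0.35351; Na = 0.70702, O = 0.35351.
Al2O3 (M=101.961): mol = 0.35259; Al = 0.70518, O = 1.05777.
SiO2 (M=60.083): mol = 0.70735; Si = 0.70735, O = 1.41470.
ΣO = 2.82598; factor = 4/ΣO = 1.41544.
Si apfu = 0.70735 × 1.41544 = 1.001.

1.001 Si apfu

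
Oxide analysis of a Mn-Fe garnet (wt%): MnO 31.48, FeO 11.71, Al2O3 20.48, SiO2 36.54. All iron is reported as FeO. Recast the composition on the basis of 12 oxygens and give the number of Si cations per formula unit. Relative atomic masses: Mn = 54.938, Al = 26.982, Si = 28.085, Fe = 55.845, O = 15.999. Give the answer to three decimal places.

3.009 Si apfu

MnO: 31.48/70.937 = 0.44377 mol → 0.44377 mol Mn, 0.44377 mol O.
FeO: 11.71/71.844 = 0.16299 mol → 0.16299 mol Fe, 0.16299 mol O.
Al2O3: 20.48/101.961 = 0.20086 mol → 0.40172 mol Al, 0.60258 mol O.
SiO2: 36.54/60.083 = 0.60816 mol → 0.60816 mol Si, 1.21632 mol O.
Total oxygen = 2.42566 mol. Normalization factor = 12/2.42566 = 4.94711.
Si per 12 O = 0.60816 × 4.94711 = 3.009.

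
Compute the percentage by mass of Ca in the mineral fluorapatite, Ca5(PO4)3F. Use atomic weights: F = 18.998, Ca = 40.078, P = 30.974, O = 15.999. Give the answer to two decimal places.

39.74 mass %

Molar mass of Ca5(PO4)3F: 5*40.078 + 3*30.974 + 12*15.999 + 1*18.998 = 504.298 g/mol.
Mass of Ca per formula unit: 5 × 40.078 = 200.390 g.
Weight fraction Ca = 200.390 / 504.298 = 0.3974.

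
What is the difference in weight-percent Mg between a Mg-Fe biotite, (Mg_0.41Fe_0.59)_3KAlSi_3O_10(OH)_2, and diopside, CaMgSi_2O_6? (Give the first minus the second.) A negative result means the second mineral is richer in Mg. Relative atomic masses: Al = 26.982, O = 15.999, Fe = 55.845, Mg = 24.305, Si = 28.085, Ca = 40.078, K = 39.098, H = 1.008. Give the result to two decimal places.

Mg in (Mg_0.41Fe_0.59)_3KAlSi_3O_10(OH)_2: molar mass 473.080 g/mol; 1.23×24.305 = 29.895 g → 6.32 wt%.
Mg in CaMgSi_2O_6: molar mass 216.547 g/mol; 1×24.305 = 24.305 g → 11.22 wt%.
Difference = 6.32 − 11.22 = -4.90 percentage points.

-4.90 percentage points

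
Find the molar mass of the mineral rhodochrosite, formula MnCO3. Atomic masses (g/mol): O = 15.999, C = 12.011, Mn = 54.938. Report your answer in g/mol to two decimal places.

114.95 g/mol

The formula mass is the sum 1×54.938 + 1×12.011 + 3×15.999.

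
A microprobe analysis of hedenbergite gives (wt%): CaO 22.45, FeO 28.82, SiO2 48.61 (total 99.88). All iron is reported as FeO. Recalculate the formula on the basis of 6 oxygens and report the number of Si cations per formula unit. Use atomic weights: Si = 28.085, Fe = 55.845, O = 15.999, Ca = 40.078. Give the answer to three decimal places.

CaO (M=56.077): mol = 0.40034; Ca = 0.40034, O = 0.40034.
FeO (M=71.844): mol = 0.40115; Fe = 0.40115, O = 0.40115.
SiO2 (M=60.083): mol = 0.80905; Si = 0.80905, O = 1.61810.
ΣO = 2.41959; factor = 6/ΣO = 2.47976.
Si apfu = 0.80905 × 2.47976 = 2.006.

2.006 Si apfu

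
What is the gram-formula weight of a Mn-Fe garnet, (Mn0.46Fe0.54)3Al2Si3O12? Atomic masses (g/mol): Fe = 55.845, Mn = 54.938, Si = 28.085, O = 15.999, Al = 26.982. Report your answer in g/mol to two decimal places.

The formula mass is the sum 1.38×54.938 + 1.62×55.845 + 2×26.982 + 3×28.085 + 12×15.999.

496.49 g/mol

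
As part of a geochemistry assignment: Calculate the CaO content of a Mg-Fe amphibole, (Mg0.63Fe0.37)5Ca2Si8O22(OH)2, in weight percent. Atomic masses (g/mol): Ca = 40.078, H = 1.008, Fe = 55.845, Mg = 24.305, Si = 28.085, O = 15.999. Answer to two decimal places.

12.88 wt%

Formula mass = 870.702 g/mol.
2 Ca → 2.0000 mol CaO per formula unit; M(CaO) = 56.077, so CaO mass = 112.154 g.
112.154/870.702 × 100 = 12.88 wt%.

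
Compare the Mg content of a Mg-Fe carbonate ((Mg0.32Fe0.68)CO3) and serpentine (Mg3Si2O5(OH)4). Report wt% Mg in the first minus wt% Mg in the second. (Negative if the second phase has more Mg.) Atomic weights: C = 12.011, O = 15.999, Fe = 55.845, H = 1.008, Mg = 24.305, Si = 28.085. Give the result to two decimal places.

-18.96 percentage points

M((Mg0.32Fe0.68)CO3) = 105.760 g/mol, so wt% Mg = 7.778/105.760 × 100 = 7.35%.
M(Mg3Si2O5(OH)4) = 277.108 g/mol, so wt% Mg = 72.915/277.108 × 100 = 26.31%.
7.35 − 26.31 = -18.96 pp.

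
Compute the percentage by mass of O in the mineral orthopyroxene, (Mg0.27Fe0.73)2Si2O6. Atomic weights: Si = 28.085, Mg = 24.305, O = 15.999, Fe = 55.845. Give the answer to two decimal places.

Molar mass of (Mg0.27Fe0.73)2Si2O6: 0.54×24.305 + 1.46×55.845 + 2×28.085 + 6×15.999 = 246.822 g/mol.
Mass of O per formula unit: 6 × 15.999 = 95.994 g.
Weight fraction O = 95.994 / 246.822 = 0.3889.

38.89 weight percent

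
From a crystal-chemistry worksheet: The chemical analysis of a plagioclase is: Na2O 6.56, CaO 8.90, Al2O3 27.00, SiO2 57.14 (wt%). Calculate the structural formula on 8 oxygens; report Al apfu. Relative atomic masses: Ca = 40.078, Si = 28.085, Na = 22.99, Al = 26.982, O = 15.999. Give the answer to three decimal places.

Na2O (M=61.979): mol = 0.10584; Na = 0.21168, O = 0.10584.
CaO (M=56.077): mol = 0.15871; Ca = 0.15871, O = 0.15871.
Al2O3 (M=101.961): mol = 0.26481; Al = 0.52962, O = 0.79443.
SiO2 (M=60.083): mol = 0.95102; Si = 0.95102, O = 1.90204.
ΣO = 2.96102; factor = 8/ΣO = 2.70177.
Al apfu = 0.52962 × 2.70177 = 1.431.

1.431 Al apfu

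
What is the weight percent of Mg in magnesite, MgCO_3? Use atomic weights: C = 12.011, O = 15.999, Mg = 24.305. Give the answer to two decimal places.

M(MgCO_3) = 84.313 g/mol.
Mg contributes 1 × 24.305 = 24.305 g per mole.
24.305/84.313 = 0.2883 → 28.83%.

28.83 weight percent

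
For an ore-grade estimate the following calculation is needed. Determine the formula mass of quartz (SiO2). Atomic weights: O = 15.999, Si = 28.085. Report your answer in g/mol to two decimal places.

The formula mass is the sum 1×28.085 + 2×15.999.

60.08 g/mol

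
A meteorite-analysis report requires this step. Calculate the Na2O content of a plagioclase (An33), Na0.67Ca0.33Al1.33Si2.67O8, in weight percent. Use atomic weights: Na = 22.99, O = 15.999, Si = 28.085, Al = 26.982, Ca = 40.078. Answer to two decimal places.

7.76 wt%

M(Na0.67Ca0.33Al1.33Si2.67O8) = 267.494 g/mol; M(Na2O) = 61.979 g/mol.
Moles Na2O per formula unit = 0.67 Na ÷ 2 = 0.3350.
Na2O fraction = (0.3350 × 61.979) / 267.494 = 20.763/267.494 = 0.0776.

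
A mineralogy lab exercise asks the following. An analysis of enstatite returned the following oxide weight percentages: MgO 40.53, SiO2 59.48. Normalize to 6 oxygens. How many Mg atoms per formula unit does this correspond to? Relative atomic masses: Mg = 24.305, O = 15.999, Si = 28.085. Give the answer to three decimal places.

2.021 Mg apfu

40.53 wt% MgO ÷ 40.304 g/mol = 1.00561 mol, giving 1.00561 Mg and 1.00561 O.
59.48 wt% SiO2 ÷ 60.083 g/mol = 0.98996 mol, giving 0.98996 Si and 1.97992 O.
Oxygen sums to 2.98553; scaling by 6/2.98553 = 2.00969 puts the formula on 6 O.
Mg: 1.00561 × 2.00969 = 2.021 atoms per formula unit.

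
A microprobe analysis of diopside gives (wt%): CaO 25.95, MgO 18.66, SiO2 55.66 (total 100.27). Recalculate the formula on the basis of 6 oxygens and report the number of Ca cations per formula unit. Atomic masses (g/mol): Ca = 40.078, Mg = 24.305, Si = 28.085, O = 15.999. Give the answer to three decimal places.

0.999 Ca apfu

CaO (M=56.077): mol = 0.46276; Ca = 0.46276, O = 0.46276.
MgO (M=40.304): mol = 0.46298; Mg = 0.46298, O = 0.46298.
SiO2 (M=60.083): mol = 0.92639; Si = 0.92639, O = 1.85278.
ΣO = 2.77852; factor = 6/ΣO = 2.15942.
Ca apfu = 0.46276 × 2.15942 = 0.999.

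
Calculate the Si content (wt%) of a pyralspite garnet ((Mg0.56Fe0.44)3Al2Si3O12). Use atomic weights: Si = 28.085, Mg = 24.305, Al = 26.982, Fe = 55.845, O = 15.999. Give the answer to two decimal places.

Molar mass of (Mg0.56Fe0.44)3Al2Si3O12: 1.68*24.305 + 1.32*55.845 + 2*26.982 + 3*28.085 + 12*15.999 = 444.755 g/mol.
Mass of Si per formula unit: 3 × 28.085 = 84.255 g.
Weight fraction Si = 84.255 / 444.755 = 0.1894.

18.94 wt%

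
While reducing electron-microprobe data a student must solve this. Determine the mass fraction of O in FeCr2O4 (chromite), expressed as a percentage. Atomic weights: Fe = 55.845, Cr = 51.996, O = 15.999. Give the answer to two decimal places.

M(FeCr2O4) = 223.833 g/mol.
O contributes 4 × 15.999 = 63.996 g per mole.
63.996/223.833 = 0.2859 → 28.59%.

28.59 weight percent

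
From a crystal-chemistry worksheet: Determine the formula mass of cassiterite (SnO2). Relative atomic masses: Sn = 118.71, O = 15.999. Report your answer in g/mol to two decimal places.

150.71 g/mol

The formula mass is the sum 1·118.71 + 2·15.999.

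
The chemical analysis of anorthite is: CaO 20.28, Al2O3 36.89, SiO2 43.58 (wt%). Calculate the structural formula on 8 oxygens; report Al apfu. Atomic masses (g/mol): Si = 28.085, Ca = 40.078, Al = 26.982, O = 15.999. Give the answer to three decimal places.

1.998 Al apfu

CaO: 20.28/56.077 = 0.36165 mol → 0.36165 mol Ca, 0.36165 mol O.
Al2O3: 36.89/101.961 = 0.36181 mol → 0.72362 mol Al, 1.08543 mol O.
SiO2: 43.58/60.083 = 0.72533 mol → 0.72533 mol Si, 1.45066 mol O.
Total oxygen = 2.89774 mol. Normalization factor = 8/2.89774 = 2.76077.
Al per 8 O = 0.72362 × 2.76077 = 1.998.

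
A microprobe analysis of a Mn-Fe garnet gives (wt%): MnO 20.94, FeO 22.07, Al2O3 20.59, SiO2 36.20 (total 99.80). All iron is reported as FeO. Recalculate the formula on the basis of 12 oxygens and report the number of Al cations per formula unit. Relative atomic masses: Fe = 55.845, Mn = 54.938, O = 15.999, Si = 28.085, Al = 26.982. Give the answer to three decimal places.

MnO (M=70.937): mol = 0.29519; Mn = 0.29519, O = 0.29519.
FeO (M=71.844): mol = 0.30719; Fe = 0.30719, O = 0.30719.
Al2O3 (M=101.961): mol = 0.20194; Al = 0.40388, O = 0.60582.
SiO2 (M=60.083): mol = 0.60250; Si = 0.60250, O = 1.20500.
ΣO = 2.41320; factor = 12/ΣO = 4.97265.
Al apfu = 0.40388 × 4.97265 = 2.008.

2.008 Al apfu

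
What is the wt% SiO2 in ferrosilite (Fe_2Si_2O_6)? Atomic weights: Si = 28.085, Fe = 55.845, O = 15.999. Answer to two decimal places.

Formula mass = 263.854 g/mol.
2 Si → 2.0000 mol SiO2 per formula unit; M(SiO2) = 60.083, so SiO2 mass = 120.166 g.
120.166/263.854 × 100 = 45.54 wt%.

45.54 wt%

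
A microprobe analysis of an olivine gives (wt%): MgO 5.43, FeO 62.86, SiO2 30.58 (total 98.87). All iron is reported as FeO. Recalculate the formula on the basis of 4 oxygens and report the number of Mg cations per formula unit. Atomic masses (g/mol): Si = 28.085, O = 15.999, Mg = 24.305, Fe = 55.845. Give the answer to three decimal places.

5.43 wt% MgO ÷ 40.304 g/mol = 0.13473 mol, giving 0.13473 Mg and 0.13473 O.
62.86 wt% FeO ÷ 71.844 g/mol = 0.87495 mol, giving 0.87495 Fe and 0.87495 O.
30.58 wt% SiO2 ÷ 60.083 g/mol = 0.50896 mol, giving 0.50896 Si and 1.01792 O.
Oxygen sums to 2.02760; scaling by 4/2.02760 = 1.97278 puts the formula on 4 O.
Mg: 0.13473 × 1.97278 = 0.266 atoms per formula unit.

0.266 Mg apfu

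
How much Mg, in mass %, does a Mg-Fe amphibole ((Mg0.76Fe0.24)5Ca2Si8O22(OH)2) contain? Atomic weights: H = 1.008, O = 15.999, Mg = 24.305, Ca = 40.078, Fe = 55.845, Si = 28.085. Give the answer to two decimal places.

Formula mass = 3.80·24.305 + 1.20·55.845 + 2·40.078 + 8·28.085 + 24·15.999 + 2·1.008 = 850.201 g/mol, of which 92.359 g is Mg.
So Mg makes up 92.359/850.201 = 0.1086 of the mass, i.e. 10.86%.

10.86 mass %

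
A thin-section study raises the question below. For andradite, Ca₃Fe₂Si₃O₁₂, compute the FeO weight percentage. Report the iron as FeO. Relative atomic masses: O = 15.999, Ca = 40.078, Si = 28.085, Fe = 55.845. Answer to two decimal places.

28.28 wt%

Formula mass = 508.167 g/mol.
2 Fe → 2.0000 mol FeO per formula unit; M(FeO) = 71.844, so FeO mass = 143.688 g.
143.688/508.167 × 100 = 28.28 wt%.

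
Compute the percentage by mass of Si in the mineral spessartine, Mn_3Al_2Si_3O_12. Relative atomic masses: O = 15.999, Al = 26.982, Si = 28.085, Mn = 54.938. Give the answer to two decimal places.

17.02 mass %

Molar mass of Mn_3Al_2Si_3O_12: 3*54.938 + 2*26.982 + 3*28.085 + 12*15.999 = 495.021 g/mol.
Mass of Si per formula unit: 3 × 28.085 = 84.255 g.
Weight fraction Si = 84.255 / 495.021 = 0.1702.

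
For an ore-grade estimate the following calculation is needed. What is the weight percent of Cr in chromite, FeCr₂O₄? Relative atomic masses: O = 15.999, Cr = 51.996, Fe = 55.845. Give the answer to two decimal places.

M(FeCr₂O₄) = 223.833 g/mol.
Cr contributes 2 × 51.996 = 103.992 g per mole.
103.992/223.833 = 0.4646 → 46.46%.

46.46 wt%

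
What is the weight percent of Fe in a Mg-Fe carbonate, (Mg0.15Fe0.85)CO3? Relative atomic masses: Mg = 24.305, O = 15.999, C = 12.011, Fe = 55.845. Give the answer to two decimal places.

Molar mass of (Mg0.15Fe0.85)CO3: 0.15*24.305 + 0.85*55.845 + 1*12.011 + 3*15.999 = 111.122 g/mol.
Mass of Fe per formula unit: 0.85 × 55.845 = 47.468 g.
Weight fraction Fe = 47.468 / 111.122 = 0.4272.

42.72 mass %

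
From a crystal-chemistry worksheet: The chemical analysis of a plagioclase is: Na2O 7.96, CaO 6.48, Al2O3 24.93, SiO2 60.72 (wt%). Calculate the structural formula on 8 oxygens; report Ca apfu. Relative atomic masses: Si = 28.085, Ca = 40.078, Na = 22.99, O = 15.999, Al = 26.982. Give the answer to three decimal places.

0.308 Ca apfu

Na2O: 7.96/61.979 = 0.12843 mol → 0.25686 mol Na, 0.12843 mol O.
CaO: 6.48/56.077 = 0.11556 mol → 0.11556 mol Ca, 0.11556 mol O.
Al2O3: 24.93/101.961 = 0.24451 mol → 0.48902 mol Al, 0.73353 mol O.
SiO2: 60.72/60.083 = 1.01060 mol → 1.01060 mol Si, 2.02120 mol O.
Total oxygen = 2.99872 mol. Normalization factor = 8/2.99872 = 2.66780.
Ca per 8 O = 0.11556 × 2.66780 = 0.308.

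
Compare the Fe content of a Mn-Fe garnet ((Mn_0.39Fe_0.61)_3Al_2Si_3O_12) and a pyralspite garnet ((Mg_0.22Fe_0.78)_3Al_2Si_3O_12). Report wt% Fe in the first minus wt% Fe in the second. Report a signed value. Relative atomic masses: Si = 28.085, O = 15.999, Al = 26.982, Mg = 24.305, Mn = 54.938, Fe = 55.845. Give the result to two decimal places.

M((Mn_0.39Fe_0.61)_3Al_2Si_3O_12) = 496.681 g/mol, so wt% Fe = 102.196/496.681 × 100 = 20.58%.
M((Mg_0.22Fe_0.78)_3Al_2Si_3O_12) = 476.926 g/mol, so wt% Fe = 130.677/476.926 × 100 = 27.40%.
20.58 − 27.40 = -6.82 pp.

-6.82 percentage points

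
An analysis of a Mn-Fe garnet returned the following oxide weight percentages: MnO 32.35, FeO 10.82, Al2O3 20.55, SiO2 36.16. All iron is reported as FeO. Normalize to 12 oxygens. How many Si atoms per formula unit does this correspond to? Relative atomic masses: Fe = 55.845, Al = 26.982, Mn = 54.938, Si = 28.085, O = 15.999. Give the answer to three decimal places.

MnO: 32.35/70.937 = 0.45604 mol → 0.45604 mol Mn, 0.45604 mol O.
FeO: 10.82/71.844 = 0.15060 mol → 0.15060 mol Fe, 0.15060 mol O.
Al2O3: 20.55/101.961 = 0.20155 mol → 0.40310 mol Al, 0.60465 mol O.
SiO2: 36.16/60.083 = 0.60183 mol → 0.60183 mol Si, 1.20366 mol O.
Total oxygen = 2.41495 mol. Normalization factor = 12/2.41495 = 4.96905.
Si per 12 O = 0.60183 × 4.96905 = 2.991.

2.991 Si apfu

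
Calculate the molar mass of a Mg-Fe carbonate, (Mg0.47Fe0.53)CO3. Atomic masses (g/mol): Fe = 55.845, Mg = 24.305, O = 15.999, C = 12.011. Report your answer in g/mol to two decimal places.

101.03 g/mol

M = 0.47×24.305 + 0.53×55.845 + 1×12.011 + 3×15.999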